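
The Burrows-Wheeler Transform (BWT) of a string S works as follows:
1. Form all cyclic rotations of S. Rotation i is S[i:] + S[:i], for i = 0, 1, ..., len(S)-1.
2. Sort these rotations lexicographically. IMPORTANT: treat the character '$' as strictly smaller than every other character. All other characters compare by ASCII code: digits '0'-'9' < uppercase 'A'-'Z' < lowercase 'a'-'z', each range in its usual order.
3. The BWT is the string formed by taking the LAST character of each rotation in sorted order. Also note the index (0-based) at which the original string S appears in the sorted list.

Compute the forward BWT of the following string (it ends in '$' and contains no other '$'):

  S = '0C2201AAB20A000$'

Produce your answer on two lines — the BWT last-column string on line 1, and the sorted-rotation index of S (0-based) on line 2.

All 16 rotations (rotation i = S[i:]+S[:i]):
  rot[0] = 0C2201AAB20A000$
  rot[1] = C2201AAB20A000$0
  rot[2] = 2201AAB20A000$0C
  rot[3] = 201AAB20A000$0C2
  rot[4] = 01AAB20A000$0C22
  rot[5] = 1AAB20A000$0C220
  rot[6] = AAB20A000$0C2201
  rot[7] = AB20A000$0C2201A
  rot[8] = B20A000$0C2201AA
  rot[9] = 20A000$0C2201AAB
  rot[10] = 0A000$0C2201AAB2
  rot[11] = A000$0C2201AAB20
  rot[12] = 000$0C2201AAB20A
  rot[13] = 00$0C2201AAB20A0
  rot[14] = 0$0C2201AAB20A00
  rot[15] = $0C2201AAB20A000
Sorted (with $ < everything):
  sorted[0] = $0C2201AAB20A000  (last char: '0')
  sorted[1] = 0$0C2201AAB20A00  (last char: '0')
  sorted[2] = 00$0C2201AAB20A0  (last char: '0')
  sorted[3] = 000$0C2201AAB20A  (last char: 'A')
  sorted[4] = 01AAB20A000$0C22  (last char: '2')
  sorted[5] = 0A000$0C2201AAB2  (last char: '2')
  sorted[6] = 0C2201AAB20A000$  (last char: '$')
  sorted[7] = 1AAB20A000$0C220  (last char: '0')
  sorted[8] = 201AAB20A000$0C2  (last char: '2')
  sorted[9] = 20A000$0C2201AAB  (last char: 'B')
  sorted[10] = 2201AAB20A000$0C  (last char: 'C')
  sorted[11] = A000$0C2201AAB20  (last char: '0')
  sorted[12] = AAB20A000$0C2201  (last char: '1')
  sorted[13] = AB20A000$0C2201A  (last char: 'A')
  sorted[14] = B20A000$0C2201AA  (last char: 'A')
  sorted[15] = C2201AAB20A000$0  (last char: '0')
Last column: 000A22$02BC01AA0
Original string S is at sorted index 6

Answer: 000A22$02BC01AA0
6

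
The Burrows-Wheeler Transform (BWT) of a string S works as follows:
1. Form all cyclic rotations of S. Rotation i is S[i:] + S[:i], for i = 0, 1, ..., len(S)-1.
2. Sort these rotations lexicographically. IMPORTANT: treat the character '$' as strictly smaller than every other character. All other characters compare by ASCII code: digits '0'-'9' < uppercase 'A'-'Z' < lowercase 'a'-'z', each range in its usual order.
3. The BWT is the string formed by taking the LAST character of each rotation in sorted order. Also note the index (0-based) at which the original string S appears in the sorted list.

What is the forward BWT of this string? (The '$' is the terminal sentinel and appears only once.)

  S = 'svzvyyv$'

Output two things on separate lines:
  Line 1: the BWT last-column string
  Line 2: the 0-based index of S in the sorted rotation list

All 8 rotations (rotation i = S[i:]+S[:i]):
  rot[0] = svzvyyv$
  rot[1] = vzvyyv$s
  rot[2] = zvyyv$sv
  rot[3] = vyyv$svz
  rot[4] = yyv$svzv
  rot[5] = yv$svzvy
  rot[6] = v$svzvyy
  rot[7] = $svzvyyv
Sorted (with $ < everything):
  sorted[0] = $svzvyyv  (last char: 'v')
  sorted[1] = svzvyyv$  (last char: '$')
  sorted[2] = v$svzvyy  (last char: 'y')
  sorted[3] = vyyv$svz  (last char: 'z')
  sorted[4] = vzvyyv$s  (last char: 's')
  sorted[5] = yv$svzvy  (last char: 'y')
  sorted[6] = yyv$svzv  (last char: 'v')
  sorted[7] = zvyyv$sv  (last char: 'v')
Last column: v$yzsyvv
Original string S is at sorted index 1

Answer: v$yzsyvv
1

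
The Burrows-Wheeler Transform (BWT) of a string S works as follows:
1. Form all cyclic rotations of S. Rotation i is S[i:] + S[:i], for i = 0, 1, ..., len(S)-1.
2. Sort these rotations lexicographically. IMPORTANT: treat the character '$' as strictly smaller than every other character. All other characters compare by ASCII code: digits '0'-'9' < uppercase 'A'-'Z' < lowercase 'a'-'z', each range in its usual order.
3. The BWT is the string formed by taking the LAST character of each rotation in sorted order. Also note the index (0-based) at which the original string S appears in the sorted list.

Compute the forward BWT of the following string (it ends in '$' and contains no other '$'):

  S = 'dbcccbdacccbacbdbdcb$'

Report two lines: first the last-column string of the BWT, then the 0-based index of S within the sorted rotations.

All 21 rotations (rotation i = S[i:]+S[:i]):
  rot[0] = dbcccbdacccbacbdbdcb$
  rot[1] = bcccbdacccbacbdbdcb$d
  rot[2] = cccbdacccbacbdbdcb$db
  rot[3] = ccbdacccbacbdbdcb$dbc
  rot[4] = cbdacccbacbdbdcb$dbcc
  rot[5] = bdacccbacbdbdcb$dbccc
  rot[6] = dacccbacbdbdcb$dbcccb
  rot[7] = acccbacbdbdcb$dbcccbd
  rot[8] = cccbacbdbdcb$dbcccbda
  rot[9] = ccbacbdbdcb$dbcccbdac
  rot[10] = cbacbdbdcb$dbcccbdacc
  rot[11] = bacbdbdcb$dbcccbdaccc
  rot[12] = acbdbdcb$dbcccbdacccb
  rot[13] = cbdbdcb$dbcccbdacccba
  rot[14] = bdbdcb$dbcccbdacccbac
  rot[15] = dbdcb$dbcccbdacccbacb
  rot[16] = bdcb$dbcccbdacccbacbd
  rot[17] = dcb$dbcccbdacccbacbdb
  rot[18] = cb$dbcccbdacccbacbdbd
  rot[19] = b$dbcccbdacccbacbdbdc
  rot[20] = $dbcccbdacccbacbdbdcb
Sorted (with $ < everything):
  sorted[0] = $dbcccbdacccbacbdbdcb  (last char: 'b')
  sorted[1] = acbdbdcb$dbcccbdacccb  (last char: 'b')
  sorted[2] = acccbacbdbdcb$dbcccbd  (last char: 'd')
  sorted[3] = b$dbcccbdacccbacbdbdc  (last char: 'c')
  sorted[4] = bacbdbdcb$dbcccbdaccc  (last char: 'c')
  sorted[5] = bcccbdacccbacbdbdcb$d  (last char: 'd')
  sorted[6] = bdacccbacbdbdcb$dbccc  (last char: 'c')
  sorted[7] = bdbdcb$dbcccbdacccbac  (last char: 'c')
  sorted[8] = bdcb$dbcccbdacccbacbd  (last char: 'd')
  sorted[9] = cb$dbcccbdacccbacbdbd  (last char: 'd')
  sorted[10] = cbacbdbdcb$dbcccbdacc  (last char: 'c')
  sorted[11] = cbdacccbacbdbdcb$dbcc  (last char: 'c')
  sorted[12] = cbdbdcb$dbcccbdacccba  (last char: 'a')
  sorted[13] = ccbacbdbdcb$dbcccbdac  (last char: 'c')
  sorted[14] = ccbdacccbacbdbdcb$dbc  (last char: 'c')
  sorted[15] = cccbacbdbdcb$dbcccbda  (last char: 'a')
  sorted[16] = cccbdacccbacbdbdcb$db  (last char: 'b')
  sorted[17] = dacccbacbdbdcb$dbcccb  (last char: 'b')
  sorted[18] = dbcccbdacccbacbdbdcb$  (last char: '$')
  sorted[19] = dbdcb$dbcccbdacccbacb  (last char: 'b')
  sorted[20] = dcb$dbcccbdacccbacbdb  (last char: 'b')
Last column: bbdccdccddccaccabb$bb
Original string S is at sorted index 18

Answer: bbdccdccddccaccabb$bb
18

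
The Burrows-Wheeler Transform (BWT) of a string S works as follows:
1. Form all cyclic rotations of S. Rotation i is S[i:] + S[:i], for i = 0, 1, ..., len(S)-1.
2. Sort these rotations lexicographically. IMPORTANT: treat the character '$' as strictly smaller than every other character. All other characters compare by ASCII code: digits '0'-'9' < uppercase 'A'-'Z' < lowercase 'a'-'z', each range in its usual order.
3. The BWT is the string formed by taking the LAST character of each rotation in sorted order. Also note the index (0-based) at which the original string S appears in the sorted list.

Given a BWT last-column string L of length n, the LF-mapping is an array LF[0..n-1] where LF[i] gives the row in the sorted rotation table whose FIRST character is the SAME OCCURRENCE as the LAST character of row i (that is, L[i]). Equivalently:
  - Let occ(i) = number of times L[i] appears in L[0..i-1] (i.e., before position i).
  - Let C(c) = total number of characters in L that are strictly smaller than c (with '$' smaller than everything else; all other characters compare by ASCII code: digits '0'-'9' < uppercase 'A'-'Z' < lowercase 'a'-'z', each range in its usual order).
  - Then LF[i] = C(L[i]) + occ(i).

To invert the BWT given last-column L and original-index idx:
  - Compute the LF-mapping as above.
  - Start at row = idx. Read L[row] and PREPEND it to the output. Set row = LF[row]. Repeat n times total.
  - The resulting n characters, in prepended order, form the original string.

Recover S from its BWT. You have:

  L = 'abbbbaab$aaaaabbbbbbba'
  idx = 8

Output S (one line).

LF mapping: 1 10 11 12 13 2 3 14 0 4 5 6 7 8 15 16 17 18 19 20 21 9
Walk LF starting at row 8, prepending L[row]:
  step 1: row=8, L[8]='$', prepend. Next row=LF[8]=0
  step 2: row=0, L[0]='a', prepend. Next row=LF[0]=1
  step 3: row=1, L[1]='b', prepend. Next row=LF[1]=10
  step 4: row=10, L[10]='a', prepend. Next row=LF[10]=5
  step 5: row=5, L[5]='a', prepend. Next row=LF[5]=2
  step 6: row=2, L[2]='b', prepend. Next row=LF[2]=11
  step 7: row=11, L[11]='a', prepend. Next row=LF[11]=6
  step 8: row=6, L[6]='a', prepend. Next row=LF[6]=3
  step 9: row=3, L[3]='b', prepend. Next row=LF[3]=12
  step 10: row=12, L[12]='a', prepend. Next row=LF[12]=7
  step 11: row=7, L[7]='b', prepend. Next row=LF[7]=14
  step 12: row=14, L[14]='b', prepend. Next row=LF[14]=15
  step 13: row=15, L[15]='b', prepend. Next row=LF[15]=16
  step 14: row=16, L[16]='b', prepend. Next row=LF[16]=17
  step 15: row=17, L[17]='b', prepend. Next row=LF[17]=18
  step 16: row=18, L[18]='b', prepend. Next row=LF[18]=19
  step 17: row=19, L[19]='b', prepend. Next row=LF[19]=20
  step 18: row=20, L[20]='b', prepend. Next row=LF[20]=21
  step 19: row=21, L[21]='a', prepend. Next row=LF[21]=9
  step 20: row=9, L[9]='a', prepend. Next row=LF[9]=4
  step 21: row=4, L[4]='b', prepend. Next row=LF[4]=13
  step 22: row=13, L[13]='a', prepend. Next row=LF[13]=8
Reversed output: abaabbbbbbbbabaabaaba$

Answer: abaabbbbbbbbabaabaaba$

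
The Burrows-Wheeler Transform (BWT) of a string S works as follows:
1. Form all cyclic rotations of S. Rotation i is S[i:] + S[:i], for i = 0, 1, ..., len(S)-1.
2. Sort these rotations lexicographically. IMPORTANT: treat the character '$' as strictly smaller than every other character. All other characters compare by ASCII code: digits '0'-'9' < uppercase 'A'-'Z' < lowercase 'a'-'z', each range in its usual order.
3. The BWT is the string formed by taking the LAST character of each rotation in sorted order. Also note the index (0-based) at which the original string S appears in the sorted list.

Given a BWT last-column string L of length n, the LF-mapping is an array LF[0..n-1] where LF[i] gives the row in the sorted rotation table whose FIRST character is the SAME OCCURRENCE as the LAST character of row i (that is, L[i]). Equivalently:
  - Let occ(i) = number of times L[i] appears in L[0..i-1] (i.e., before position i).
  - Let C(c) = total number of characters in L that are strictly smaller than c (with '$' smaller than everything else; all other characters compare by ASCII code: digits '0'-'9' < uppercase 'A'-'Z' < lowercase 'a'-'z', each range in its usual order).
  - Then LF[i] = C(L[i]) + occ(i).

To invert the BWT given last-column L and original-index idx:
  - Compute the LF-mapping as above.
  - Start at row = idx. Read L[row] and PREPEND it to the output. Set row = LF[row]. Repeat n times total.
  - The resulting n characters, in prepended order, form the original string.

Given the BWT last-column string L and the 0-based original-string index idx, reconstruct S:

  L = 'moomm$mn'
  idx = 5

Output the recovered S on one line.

LF mapping: 1 6 7 2 3 0 4 5
Walk LF starting at row 5, prepending L[row]:
  step 1: row=5, L[5]='$', prepend. Next row=LF[5]=0
  step 2: row=0, L[0]='m', prepend. Next row=LF[0]=1
  step 3: row=1, L[1]='o', prepend. Next row=LF[1]=6
  step 4: row=6, L[6]='m', prepend. Next row=LF[6]=4
  step 5: row=4, L[4]='m', prepend. Next row=LF[4]=3
  step 6: row=3, L[3]='m', prepend. Next row=LF[3]=2
  step 7: row=2, L[2]='o', prepend. Next row=LF[2]=7
  step 8: row=7, L[7]='n', prepend. Next row=LF[7]=5
Reversed output: nommmom$

Answer: nommmom$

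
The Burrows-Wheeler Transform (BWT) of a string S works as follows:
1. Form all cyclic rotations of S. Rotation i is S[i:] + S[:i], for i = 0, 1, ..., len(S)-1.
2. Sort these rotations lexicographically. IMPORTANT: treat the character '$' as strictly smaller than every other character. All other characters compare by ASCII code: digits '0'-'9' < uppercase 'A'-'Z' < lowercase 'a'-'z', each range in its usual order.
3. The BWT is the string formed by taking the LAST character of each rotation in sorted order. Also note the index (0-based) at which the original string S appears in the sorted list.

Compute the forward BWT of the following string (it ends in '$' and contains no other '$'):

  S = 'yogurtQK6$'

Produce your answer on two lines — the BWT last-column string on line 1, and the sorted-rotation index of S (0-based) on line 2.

Answer: 6KQtoyurg$
9

Derivation:
All 10 rotations (rotation i = S[i:]+S[:i]):
  rot[0] = yogurtQK6$
  rot[1] = ogurtQK6$y
  rot[2] = gurtQK6$yo
  rot[3] = urtQK6$yog
  rot[4] = rtQK6$yogu
  rot[5] = tQK6$yogur
  rot[6] = QK6$yogurt
  rot[7] = K6$yogurtQ
  rot[8] = 6$yogurtQK
  rot[9] = $yogurtQK6
Sorted (with $ < everything):
  sorted[0] = $yogurtQK6  (last char: '6')
  sorted[1] = 6$yogurtQK  (last char: 'K')
  sorted[2] = K6$yogurtQ  (last char: 'Q')
  sorted[3] = QK6$yogurt  (last char: 't')
  sorted[4] = gurtQK6$yo  (last char: 'o')
  sorted[5] = ogurtQK6$y  (last char: 'y')
  sorted[6] = rtQK6$yogu  (last char: 'u')
  sorted[7] = tQK6$yogur  (last char: 'r')
  sorted[8] = urtQK6$yog  (last char: 'g')
  sorted[9] = yogurtQK6$  (last char: '$')
Last column: 6KQtoyurg$
Original string S is at sorted index 9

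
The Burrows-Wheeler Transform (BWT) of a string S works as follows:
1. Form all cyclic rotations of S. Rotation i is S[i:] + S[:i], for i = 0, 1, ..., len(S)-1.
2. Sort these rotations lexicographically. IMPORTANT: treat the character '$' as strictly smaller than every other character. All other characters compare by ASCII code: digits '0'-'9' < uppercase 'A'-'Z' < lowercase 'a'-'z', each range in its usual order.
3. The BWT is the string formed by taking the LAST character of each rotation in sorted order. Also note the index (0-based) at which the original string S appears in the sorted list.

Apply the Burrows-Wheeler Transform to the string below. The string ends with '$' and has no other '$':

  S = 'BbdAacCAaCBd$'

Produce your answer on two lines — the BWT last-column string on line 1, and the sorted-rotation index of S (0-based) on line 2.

Answer: dCd$CcaAABaBb
3

Derivation:
All 13 rotations (rotation i = S[i:]+S[:i]):
  rot[0] = BbdAacCAaCBd$
  rot[1] = bdAacCAaCBd$B
  rot[2] = dAacCAaCBd$Bb
  rot[3] = AacCAaCBd$Bbd
  rot[4] = acCAaCBd$BbdA
  rot[5] = cCAaCBd$BbdAa
  rot[6] = CAaCBd$BbdAac
  rot[7] = AaCBd$BbdAacC
  rot[8] = aCBd$BbdAacCA
  rot[9] = CBd$BbdAacCAa
  rot[10] = Bd$BbdAacCAaC
  rot[11] = d$BbdAacCAaCB
  rot[12] = $BbdAacCAaCBd
Sorted (with $ < everything):
  sorted[0] = $BbdAacCAaCBd  (last char: 'd')
  sorted[1] = AaCBd$BbdAacC  (last char: 'C')
  sorted[2] = AacCAaCBd$Bbd  (last char: 'd')
  sorted[3] = BbdAacCAaCBd$  (last char: '$')
  sorted[4] = Bd$BbdAacCAaC  (last char: 'C')
  sorted[5] = CAaCBd$BbdAac  (last char: 'c')
  sorted[6] = CBd$BbdAacCAa  (last char: 'a')
  sorted[7] = aCBd$BbdAacCA  (last char: 'A')
  sorted[8] = acCAaCBd$BbdA  (last char: 'A')
  sorted[9] = bdAacCAaCBd$B  (last char: 'B')
  sorted[10] = cCAaCBd$BbdAa  (last char: 'a')
  sorted[11] = d$BbdAacCAaCB  (last char: 'B')
  sorted[12] = dAacCAaCBd$Bb  (last char: 'b')
Last column: dCd$CcaAABaBb
Original string S is at sorted index 3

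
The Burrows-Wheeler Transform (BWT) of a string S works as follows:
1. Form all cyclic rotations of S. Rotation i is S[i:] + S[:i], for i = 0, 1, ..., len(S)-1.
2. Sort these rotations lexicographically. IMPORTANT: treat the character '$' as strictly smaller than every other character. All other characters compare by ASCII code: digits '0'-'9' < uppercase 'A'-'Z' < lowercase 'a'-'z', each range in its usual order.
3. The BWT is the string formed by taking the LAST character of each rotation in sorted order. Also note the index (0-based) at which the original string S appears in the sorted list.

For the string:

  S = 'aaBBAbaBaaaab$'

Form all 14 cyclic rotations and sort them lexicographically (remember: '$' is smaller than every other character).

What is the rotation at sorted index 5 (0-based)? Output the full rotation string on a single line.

Answer: aBBAbaBaaaab$a

Derivation:
All 14 rotations (rotation i = S[i:]+S[:i]):
  rot[0] = aaBBAbaBaaaab$
  rot[1] = aBBAbaBaaaab$a
  rot[2] = BBAbaBaaaab$aa
  rot[3] = BAbaBaaaab$aaB
  rot[4] = AbaBaaaab$aaBB
  rot[5] = baBaaaab$aaBBA
  rot[6] = aBaaaab$aaBBAb
  rot[7] = Baaaab$aaBBAba
  rot[8] = aaaab$aaBBAbaB
  rot[9] = aaab$aaBBAbaBa
  rot[10] = aab$aaBBAbaBaa
  rot[11] = ab$aaBBAbaBaaa
  rot[12] = b$aaBBAbaBaaaa
  rot[13] = $aaBBAbaBaaaab
Sorted (with $ < everything):
  sorted[0] = $aaBBAbaBaaaab
  sorted[1] = AbaBaaaab$aaBB
  sorted[2] = BAbaBaaaab$aaB
  sorted[3] = BBAbaBaaaab$aa
  sorted[4] = Baaaab$aaBBAba
  sorted[5] = aBBAbaBaaaab$a
  sorted[6] = aBaaaab$aaBBAb
  sorted[7] = aaBBAbaBaaaab$
  sorted[8] = aaaab$aaBBAbaB
  sorted[9] = aaab$aaBBAbaBa
  sorted[10] = aab$aaBBAbaBaa
  sorted[11] = ab$aaBBAbaBaaa
  sorted[12] = b$aaBBAbaBaaaa
  sorted[13] = baBaaaab$aaBBA
sorted[5] = aBBAbaBaaaab$a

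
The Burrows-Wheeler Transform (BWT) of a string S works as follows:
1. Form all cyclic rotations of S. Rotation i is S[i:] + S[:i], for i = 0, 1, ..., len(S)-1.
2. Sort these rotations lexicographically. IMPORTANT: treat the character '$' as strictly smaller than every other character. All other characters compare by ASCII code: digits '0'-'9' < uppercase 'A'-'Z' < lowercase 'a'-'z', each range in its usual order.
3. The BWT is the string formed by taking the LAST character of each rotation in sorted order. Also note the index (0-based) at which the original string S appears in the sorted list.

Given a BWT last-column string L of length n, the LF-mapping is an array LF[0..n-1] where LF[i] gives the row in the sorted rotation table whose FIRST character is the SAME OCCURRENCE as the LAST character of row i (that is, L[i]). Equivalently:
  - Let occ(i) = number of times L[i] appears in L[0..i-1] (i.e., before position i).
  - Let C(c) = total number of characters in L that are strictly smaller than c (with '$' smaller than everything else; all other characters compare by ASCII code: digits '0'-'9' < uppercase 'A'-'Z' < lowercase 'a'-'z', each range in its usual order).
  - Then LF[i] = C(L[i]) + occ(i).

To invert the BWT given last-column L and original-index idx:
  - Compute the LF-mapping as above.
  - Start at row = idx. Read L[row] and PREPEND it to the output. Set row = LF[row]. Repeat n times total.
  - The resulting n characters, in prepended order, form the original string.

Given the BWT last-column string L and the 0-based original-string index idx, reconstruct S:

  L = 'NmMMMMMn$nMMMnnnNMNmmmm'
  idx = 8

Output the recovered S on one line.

Answer: MNnMNmnmnMmnmnmMMMMMMN$

Derivation:
LF mapping: 10 13 1 2 3 4 5 18 0 19 6 7 8 20 21 22 11 9 12 14 15 16 17
Walk LF starting at row 8, prepending L[row]:
  step 1: row=8, L[8]='$', prepend. Next row=LF[8]=0
  step 2: row=0, L[0]='N', prepend. Next row=LF[0]=10
  step 3: row=10, L[10]='M', prepend. Next row=LF[10]=6
  step 4: row=6, L[6]='M', prepend. Next row=LF[6]=5
  step 5: row=5, L[5]='M', prepend. Next row=LF[5]=4
  step 6: row=4, L[4]='M', prepend. Next row=LF[4]=3
  step 7: row=3, L[3]='M', prepend. Next row=LF[3]=2
  step 8: row=2, L[2]='M', prepend. Next row=LF[2]=1
  step 9: row=1, L[1]='m', prepend. Next row=LF[1]=13
  step 10: row=13, L[13]='n', prepend. Next row=LF[13]=20
  step 11: row=20, L[20]='m', prepend. Next row=LF[20]=15
  step 12: row=15, L[15]='n', prepend. Next row=LF[15]=22
  step 13: row=22, L[22]='m', prepend. Next row=LF[22]=17
  step 14: row=17, L[17]='M', prepend. Next row=LF[17]=9
  step 15: row=9, L[9]='n', prepend. Next row=LF[9]=19
  step 16: row=19, L[19]='m', prepend. Next row=LF[19]=14
  step 17: row=14, L[14]='n', prepend. Next row=LF[14]=21
  step 18: row=21, L[21]='m', prepend. Next row=LF[21]=16
  step 19: row=16, L[16]='N', prepend. Next row=LF[16]=11
  step 20: row=11, L[11]='M', prepend. Next row=LF[11]=7
  step 21: row=7, L[7]='n', prepend. Next row=LF[7]=18
  step 22: row=18, L[18]='N', prepend. Next row=LF[18]=12
  step 23: row=12, L[12]='M', prepend. Next row=LF[12]=8
Reversed output: MNnMNmnmnMmnmnmMMMMMMN$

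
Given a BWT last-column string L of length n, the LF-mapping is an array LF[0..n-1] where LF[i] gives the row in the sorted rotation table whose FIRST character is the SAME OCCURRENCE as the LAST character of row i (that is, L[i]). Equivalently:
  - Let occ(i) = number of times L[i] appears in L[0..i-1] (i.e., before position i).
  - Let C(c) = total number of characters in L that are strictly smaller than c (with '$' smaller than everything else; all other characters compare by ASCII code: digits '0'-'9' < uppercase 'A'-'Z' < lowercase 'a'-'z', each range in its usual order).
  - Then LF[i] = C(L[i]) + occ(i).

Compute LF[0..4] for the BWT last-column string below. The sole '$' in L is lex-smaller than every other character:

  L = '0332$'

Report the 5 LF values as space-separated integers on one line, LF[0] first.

Answer: 1 3 4 2 0

Derivation:
Char counts: '$':1, '0':1, '2':1, '3':2
C (first-col start): C('$')=0, C('0')=1, C('2')=2, C('3')=3
L[0]='0': occ=0, LF[0]=C('0')+0=1+0=1
L[1]='3': occ=0, LF[1]=C('3')+0=3+0=3
L[2]='3': occ=1, LF[2]=C('3')+1=3+1=4
L[3]='2': occ=0, LF[3]=C('2')+0=2+0=2
L[4]='$': occ=0, LF[4]=C('$')+0=0+0=0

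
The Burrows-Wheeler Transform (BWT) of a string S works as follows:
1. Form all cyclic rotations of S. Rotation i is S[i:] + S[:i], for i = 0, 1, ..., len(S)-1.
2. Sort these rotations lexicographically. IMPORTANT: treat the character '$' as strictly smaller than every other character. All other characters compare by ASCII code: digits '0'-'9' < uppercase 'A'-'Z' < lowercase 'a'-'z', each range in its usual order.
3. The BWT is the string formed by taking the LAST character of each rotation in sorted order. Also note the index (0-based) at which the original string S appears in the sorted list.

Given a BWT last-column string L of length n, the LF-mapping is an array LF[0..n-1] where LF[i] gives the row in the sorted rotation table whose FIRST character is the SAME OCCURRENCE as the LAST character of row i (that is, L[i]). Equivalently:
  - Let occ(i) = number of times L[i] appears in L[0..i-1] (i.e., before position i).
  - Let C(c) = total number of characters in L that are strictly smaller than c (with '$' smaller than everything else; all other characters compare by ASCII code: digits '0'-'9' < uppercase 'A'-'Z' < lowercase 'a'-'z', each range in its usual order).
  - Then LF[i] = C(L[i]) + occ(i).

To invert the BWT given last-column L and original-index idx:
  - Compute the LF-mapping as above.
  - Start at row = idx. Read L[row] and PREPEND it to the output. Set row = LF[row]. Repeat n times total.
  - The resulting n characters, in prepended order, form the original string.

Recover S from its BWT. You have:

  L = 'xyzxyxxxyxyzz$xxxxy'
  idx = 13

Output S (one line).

Answer: yxyzyxxxzxxxxyxzyx$

Derivation:
LF mapping: 1 11 16 2 12 3 4 5 13 6 14 17 18 0 7 8 9 10 15
Walk LF starting at row 13, prepending L[row]:
  step 1: row=13, L[13]='$', prepend. Next row=LF[13]=0
  step 2: row=0, L[0]='x', prepend. Next row=LF[0]=1
  step 3: row=1, L[1]='y', prepend. Next row=LF[1]=11
  step 4: row=11, L[11]='z', prepend. Next row=LF[11]=17
  step 5: row=17, L[17]='x', prepend. Next row=LF[17]=10
  step 6: row=10, L[10]='y', prepend. Next row=LF[10]=14
  step 7: row=14, L[14]='x', prepend. Next row=LF[14]=7
  step 8: row=7, L[7]='x', prepend. Next row=LF[7]=5
  step 9: row=5, L[5]='x', prepend. Next row=LF[5]=3
  step 10: row=3, L[3]='x', prepend. Next row=LF[3]=2
  step 11: row=2, L[2]='z', prepend. Next row=LF[2]=16
  step 12: row=16, L[16]='x', prepend. Next row=LF[16]=9
  step 13: row=9, L[9]='x', prepend. Next row=LF[9]=6
  step 14: row=6, L[6]='x', prepend. Next row=LF[6]=4
  step 15: row=4, L[4]='y', prepend. Next row=LF[4]=12
  step 16: row=12, L[12]='z', prepend. Next row=LF[12]=18
  step 17: row=18, L[18]='y', prepend. Next row=LF[18]=15
  step 18: row=15, L[15]='x', prepend. Next row=LF[15]=8
  step 19: row=8, L[8]='y', prepend. Next row=LF[8]=13
Reversed output: yxyzyxxxzxxxxyxzyx$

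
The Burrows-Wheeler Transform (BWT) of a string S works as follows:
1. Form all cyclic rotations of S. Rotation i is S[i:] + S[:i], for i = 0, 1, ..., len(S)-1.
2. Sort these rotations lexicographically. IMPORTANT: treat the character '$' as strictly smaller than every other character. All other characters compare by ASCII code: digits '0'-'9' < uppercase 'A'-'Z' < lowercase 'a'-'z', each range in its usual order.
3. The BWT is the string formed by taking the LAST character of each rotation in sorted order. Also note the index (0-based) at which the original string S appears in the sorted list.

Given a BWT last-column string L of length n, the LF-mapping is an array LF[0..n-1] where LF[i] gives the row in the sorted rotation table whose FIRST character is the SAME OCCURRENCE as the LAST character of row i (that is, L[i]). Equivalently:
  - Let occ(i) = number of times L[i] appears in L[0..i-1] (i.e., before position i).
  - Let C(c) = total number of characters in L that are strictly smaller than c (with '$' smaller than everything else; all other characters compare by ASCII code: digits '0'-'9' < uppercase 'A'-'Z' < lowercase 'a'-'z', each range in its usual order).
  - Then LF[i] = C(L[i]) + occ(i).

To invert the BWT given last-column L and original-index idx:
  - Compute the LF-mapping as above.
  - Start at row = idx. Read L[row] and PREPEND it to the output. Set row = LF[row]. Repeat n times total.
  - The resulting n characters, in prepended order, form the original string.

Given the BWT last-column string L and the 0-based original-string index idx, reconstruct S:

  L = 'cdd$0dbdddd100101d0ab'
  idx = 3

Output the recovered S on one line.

Answer: 0d00d0dadb1bdd1d1d0c$

Derivation:
LF mapping: 12 13 14 0 1 15 10 16 17 18 19 6 2 3 7 4 8 20 5 9 11
Walk LF starting at row 3, prepending L[row]:
  step 1: row=3, L[3]='$', prepend. Next row=LF[3]=0
  step 2: row=0, L[0]='c', prepend. Next row=LF[0]=12
  step 3: row=12, L[12]='0', prepend. Next row=LF[12]=2
  step 4: row=2, L[2]='d', prepend. Next row=LF[2]=14
  step 5: row=14, L[14]='1', prepend. Next row=LF[14]=7
  step 6: row=7, L[7]='d', prepend. Next row=LF[7]=16
  step 7: row=16, L[16]='1', prepend. Next row=LF[16]=8
  step 8: row=8, L[8]='d', prepend. Next row=LF[8]=17
  step 9: row=17, L[17]='d', prepend. Next row=LF[17]=20
  step 10: row=20, L[20]='b', prepend. Next row=LF[20]=11
  step 11: row=11, L[11]='1', prepend. Next row=LF[11]=6
  step 12: row=6, L[6]='b', prepend. Next row=LF[6]=10
  step 13: row=10, L[10]='d', prepend. Next row=LF[10]=19
  step 14: row=19, L[19]='a', prepend. Next row=LF[19]=9
  step 15: row=9, L[9]='d', prepend. Next row=LF[9]=18
  step 16: row=18, L[18]='0', prepend. Next row=LF[18]=5
  step 17: row=5, L[5]='d', prepend. Next row=LF[5]=15
  step 18: row=15, L[15]='0', prepend. Next row=LF[15]=4
  step 19: row=4, L[4]='0', prepend. Next row=LF[4]=1
  step 20: row=1, L[1]='d', prepend. Next row=LF[1]=13
  step 21: row=13, L[13]='0', prepend. Next row=LF[13]=3
Reversed output: 0d00d0dadb1bdd1d1d0c$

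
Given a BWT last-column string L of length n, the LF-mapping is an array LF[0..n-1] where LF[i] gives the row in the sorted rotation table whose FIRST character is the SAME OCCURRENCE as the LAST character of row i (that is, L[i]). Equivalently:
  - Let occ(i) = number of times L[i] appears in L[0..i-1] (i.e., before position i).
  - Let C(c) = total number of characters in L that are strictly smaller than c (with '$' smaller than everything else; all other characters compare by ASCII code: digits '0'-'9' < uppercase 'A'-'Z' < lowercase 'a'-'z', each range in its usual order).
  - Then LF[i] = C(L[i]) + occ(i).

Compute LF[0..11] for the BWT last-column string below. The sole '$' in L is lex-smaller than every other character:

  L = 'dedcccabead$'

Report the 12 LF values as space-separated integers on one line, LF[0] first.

Char counts: '$':1, 'a':2, 'b':1, 'c':3, 'd':3, 'e':2
C (first-col start): C('$')=0, C('a')=1, C('b')=3, C('c')=4, C('d')=7, C('e')=10
L[0]='d': occ=0, LF[0]=C('d')+0=7+0=7
L[1]='e': occ=0, LF[1]=C('e')+0=10+0=10
L[2]='d': occ=1, LF[2]=C('d')+1=7+1=8
L[3]='c': occ=0, LF[3]=C('c')+0=4+0=4
L[4]='c': occ=1, LF[4]=C('c')+1=4+1=5
L[5]='c': occ=2, LF[5]=C('c')+2=4+2=6
L[6]='a': occ=0, LF[6]=C('a')+0=1+0=1
L[7]='b': occ=0, LF[7]=C('b')+0=3+0=3
L[8]='e': occ=1, LF[8]=C('e')+1=10+1=11
L[9]='a': occ=1, LF[9]=C('a')+1=1+1=2
L[10]='d': occ=2, LF[10]=C('d')+2=7+2=9
L[11]='$': occ=0, LF[11]=C('$')+0=0+0=0

Answer: 7 10 8 4 5 6 1 3 11 2 9 0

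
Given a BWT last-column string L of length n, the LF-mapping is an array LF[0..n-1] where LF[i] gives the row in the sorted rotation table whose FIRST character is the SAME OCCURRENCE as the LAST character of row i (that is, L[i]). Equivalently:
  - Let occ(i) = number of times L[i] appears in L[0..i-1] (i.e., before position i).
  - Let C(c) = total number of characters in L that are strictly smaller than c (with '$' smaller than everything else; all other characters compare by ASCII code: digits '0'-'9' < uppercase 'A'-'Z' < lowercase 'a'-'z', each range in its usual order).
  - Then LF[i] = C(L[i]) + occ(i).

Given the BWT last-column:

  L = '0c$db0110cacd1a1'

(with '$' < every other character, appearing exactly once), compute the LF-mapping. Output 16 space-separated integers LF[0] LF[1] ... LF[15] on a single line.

Answer: 1 11 0 14 10 2 4 5 3 12 8 13 15 6 9 7

Derivation:
Char counts: '$':1, '0':3, '1':4, 'a':2, 'b':1, 'c':3, 'd':2
C (first-col start): C('$')=0, C('0')=1, C('1')=4, C('a')=8, C('b')=10, C('c')=11, C('d')=14
L[0]='0': occ=0, LF[0]=C('0')+0=1+0=1
L[1]='c': occ=0, LF[1]=C('c')+0=11+0=11
L[2]='$': occ=0, LF[2]=C('$')+0=0+0=0
L[3]='d': occ=0, LF[3]=C('d')+0=14+0=14
L[4]='b': occ=0, LF[4]=C('b')+0=10+0=10
L[5]='0': occ=1, LF[5]=C('0')+1=1+1=2
L[6]='1': occ=0, LF[6]=C('1')+0=4+0=4
L[7]='1': occ=1, LF[7]=C('1')+1=4+1=5
L[8]='0': occ=2, LF[8]=C('0')+2=1+2=3
L[9]='c': occ=1, LF[9]=C('c')+1=11+1=12
L[10]='a': occ=0, LF[10]=C('a')+0=8+0=8
L[11]='c': occ=2, LF[11]=C('c')+2=11+2=13
L[12]='d': occ=1, LF[12]=C('d')+1=14+1=15
L[13]='1': occ=2, LF[13]=C('1')+2=4+2=6
L[14]='a': occ=1, LF[14]=C('a')+1=8+1=9
L[15]='1': occ=3, LF[15]=C('1')+3=4+3=7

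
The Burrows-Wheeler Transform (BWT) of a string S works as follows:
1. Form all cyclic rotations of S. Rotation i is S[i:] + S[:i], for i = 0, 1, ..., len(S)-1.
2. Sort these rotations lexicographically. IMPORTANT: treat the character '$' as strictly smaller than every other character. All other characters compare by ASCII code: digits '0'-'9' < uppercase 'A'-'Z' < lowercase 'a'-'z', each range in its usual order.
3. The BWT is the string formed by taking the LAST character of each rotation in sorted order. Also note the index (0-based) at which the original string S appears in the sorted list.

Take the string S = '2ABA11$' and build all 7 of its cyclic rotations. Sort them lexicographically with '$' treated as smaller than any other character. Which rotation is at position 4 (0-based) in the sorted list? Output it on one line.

Answer: A11$2AB

Derivation:
All 7 rotations (rotation i = S[i:]+S[:i]):
  rot[0] = 2ABA11$
  rot[1] = ABA11$2
  rot[2] = BA11$2A
  rot[3] = A11$2AB
  rot[4] = 11$2ABA
  rot[5] = 1$2ABA1
  rot[6] = $2ABA11
Sorted (with $ < everything):
  sorted[0] = $2ABA11
  sorted[1] = 1$2ABA1
  sorted[2] = 11$2ABA
  sorted[3] = 2ABA11$
  sorted[4] = A11$2AB
  sorted[5] = ABA11$2
  sorted[6] = BA11$2A
sorted[4] = A11$2AB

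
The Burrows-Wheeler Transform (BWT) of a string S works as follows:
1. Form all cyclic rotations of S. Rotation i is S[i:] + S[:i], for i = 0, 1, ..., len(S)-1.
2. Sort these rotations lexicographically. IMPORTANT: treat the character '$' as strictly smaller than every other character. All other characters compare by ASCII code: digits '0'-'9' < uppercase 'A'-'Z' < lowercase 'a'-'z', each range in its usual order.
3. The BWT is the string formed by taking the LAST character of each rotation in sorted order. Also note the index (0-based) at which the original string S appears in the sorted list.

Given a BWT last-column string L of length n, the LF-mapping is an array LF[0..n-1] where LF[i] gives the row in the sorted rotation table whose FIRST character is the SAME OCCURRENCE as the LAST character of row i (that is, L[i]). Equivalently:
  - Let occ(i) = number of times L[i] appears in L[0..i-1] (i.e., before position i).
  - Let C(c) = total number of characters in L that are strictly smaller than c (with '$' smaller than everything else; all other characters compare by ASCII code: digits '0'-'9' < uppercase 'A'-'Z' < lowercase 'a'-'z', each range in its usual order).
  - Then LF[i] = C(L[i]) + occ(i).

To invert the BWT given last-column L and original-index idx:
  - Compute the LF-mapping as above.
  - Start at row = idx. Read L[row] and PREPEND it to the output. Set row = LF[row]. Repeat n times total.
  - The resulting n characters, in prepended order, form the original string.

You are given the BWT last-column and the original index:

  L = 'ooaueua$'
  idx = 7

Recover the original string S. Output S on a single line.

LF mapping: 4 5 1 6 3 7 2 0
Walk LF starting at row 7, prepending L[row]:
  step 1: row=7, L[7]='$', prepend. Next row=LF[7]=0
  step 2: row=0, L[0]='o', prepend. Next row=LF[0]=4
  step 3: row=4, L[4]='e', prepend. Next row=LF[4]=3
  step 4: row=3, L[3]='u', prepend. Next row=LF[3]=6
  step 5: row=6, L[6]='a', prepend. Next row=LF[6]=2
  step 6: row=2, L[2]='a', prepend. Next row=LF[2]=1
  step 7: row=1, L[1]='o', prepend. Next row=LF[1]=5
  step 8: row=5, L[5]='u', prepend. Next row=LF[5]=7
Reversed output: uoaaueo$

Answer: uoaaueo$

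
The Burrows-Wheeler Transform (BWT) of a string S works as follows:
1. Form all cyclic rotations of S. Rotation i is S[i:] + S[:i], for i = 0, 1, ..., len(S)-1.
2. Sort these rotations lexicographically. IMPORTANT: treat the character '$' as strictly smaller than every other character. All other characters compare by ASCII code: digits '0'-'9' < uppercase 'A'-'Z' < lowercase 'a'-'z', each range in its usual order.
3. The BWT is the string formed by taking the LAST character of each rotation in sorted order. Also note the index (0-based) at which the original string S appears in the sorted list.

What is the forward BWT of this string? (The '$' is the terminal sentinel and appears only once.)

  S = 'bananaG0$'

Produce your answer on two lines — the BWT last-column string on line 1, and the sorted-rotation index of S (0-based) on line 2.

Answer: 0Gannb$aa
6

Derivation:
All 9 rotations (rotation i = S[i:]+S[:i]):
  rot[0] = bananaG0$
  rot[1] = ananaG0$b
  rot[2] = nanaG0$ba
  rot[3] = anaG0$ban
  rot[4] = naG0$bana
  rot[5] = aG0$banan
  rot[6] = G0$banana
  rot[7] = 0$bananaG
  rot[8] = $bananaG0
Sorted (with $ < everything):
  sorted[0] = $bananaG0  (last char: '0')
  sorted[1] = 0$bananaG  (last char: 'G')
  sorted[2] = G0$banana  (last char: 'a')
  sorted[3] = aG0$banan  (last char: 'n')
  sorted[4] = anaG0$ban  (last char: 'n')
  sorted[5] = ananaG0$b  (last char: 'b')
  sorted[6] = bananaG0$  (last char: '$')
  sorted[7] = naG0$bana  (last char: 'a')
  sorted[8] = nanaG0$ba  (last char: 'a')
Last column: 0Gannb$aa
Original string S is at sorted index 6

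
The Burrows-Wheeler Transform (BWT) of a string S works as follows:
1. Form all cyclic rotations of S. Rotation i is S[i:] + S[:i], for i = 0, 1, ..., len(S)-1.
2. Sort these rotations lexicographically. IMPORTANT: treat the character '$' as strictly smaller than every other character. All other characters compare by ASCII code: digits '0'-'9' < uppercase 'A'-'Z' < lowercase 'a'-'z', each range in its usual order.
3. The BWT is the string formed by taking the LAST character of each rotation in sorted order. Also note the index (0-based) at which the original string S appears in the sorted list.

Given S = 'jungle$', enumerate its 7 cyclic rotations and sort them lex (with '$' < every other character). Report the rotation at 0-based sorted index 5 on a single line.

Answer: ngle$ju

Derivation:
All 7 rotations (rotation i = S[i:]+S[:i]):
  rot[0] = jungle$
  rot[1] = ungle$j
  rot[2] = ngle$ju
  rot[3] = gle$jun
  rot[4] = le$jung
  rot[5] = e$jungl
  rot[6] = $jungle
Sorted (with $ < everything):
  sorted[0] = $jungle
  sorted[1] = e$jungl
  sorted[2] = gle$jun
  sorted[3] = jungle$
  sorted[4] = le$jung
  sorted[5] = ngle$ju
  sorted[6] = ungle$j
sorted[5] = ngle$ju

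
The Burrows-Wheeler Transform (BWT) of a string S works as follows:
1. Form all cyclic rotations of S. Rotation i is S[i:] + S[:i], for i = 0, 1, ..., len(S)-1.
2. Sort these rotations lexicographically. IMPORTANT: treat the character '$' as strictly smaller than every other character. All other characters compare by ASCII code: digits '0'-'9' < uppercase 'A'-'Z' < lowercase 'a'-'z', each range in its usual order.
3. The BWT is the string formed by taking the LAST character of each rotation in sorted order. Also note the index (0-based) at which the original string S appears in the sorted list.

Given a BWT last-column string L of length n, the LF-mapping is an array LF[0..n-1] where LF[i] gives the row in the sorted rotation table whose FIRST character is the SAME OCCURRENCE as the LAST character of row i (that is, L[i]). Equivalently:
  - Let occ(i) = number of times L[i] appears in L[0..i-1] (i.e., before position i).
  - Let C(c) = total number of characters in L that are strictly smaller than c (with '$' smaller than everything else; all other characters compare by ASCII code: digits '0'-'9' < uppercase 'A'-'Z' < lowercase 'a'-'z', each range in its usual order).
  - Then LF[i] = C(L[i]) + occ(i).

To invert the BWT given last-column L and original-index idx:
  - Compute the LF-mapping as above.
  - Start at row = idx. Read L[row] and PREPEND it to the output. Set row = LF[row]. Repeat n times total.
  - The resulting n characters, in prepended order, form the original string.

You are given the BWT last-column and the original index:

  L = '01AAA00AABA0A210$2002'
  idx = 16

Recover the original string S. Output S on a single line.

LF mapping: 1 8 13 14 15 2 3 16 17 20 18 4 19 10 9 5 0 11 6 7 12
Walk LF starting at row 16, prepending L[row]:
  step 1: row=16, L[16]='$', prepend. Next row=LF[16]=0
  step 2: row=0, L[0]='0', prepend. Next row=LF[0]=1
  step 3: row=1, L[1]='1', prepend. Next row=LF[1]=8
  step 4: row=8, L[8]='A', prepend. Next row=LF[8]=17
  step 5: row=17, L[17]='2', prepend. Next row=LF[17]=11
  step 6: row=11, L[11]='0', prepend. Next row=LF[11]=4
  step 7: row=4, L[4]='A', prepend. Next row=LF[4]=15
  step 8: row=15, L[15]='0', prepend. Next row=LF[15]=5
  step 9: row=5, L[5]='0', prepend. Next row=LF[5]=2
  step 10: row=2, L[2]='A', prepend. Next row=LF[2]=13
  step 11: row=13, L[13]='2', prepend. Next row=LF[13]=10
  step 12: row=10, L[10]='A', prepend. Next row=LF[10]=18
  step 13: row=18, L[18]='0', prepend. Next row=LF[18]=6
  step 14: row=6, L[6]='0', prepend. Next row=LF[6]=3
  step 15: row=3, L[3]='A', prepend. Next row=LF[3]=14
  step 16: row=14, L[14]='1', prepend. Next row=LF[14]=9
  step 17: row=9, L[9]='B', prepend. Next row=LF[9]=20
  step 18: row=20, L[20]='2', prepend. Next row=LF[20]=12
  step 19: row=12, L[12]='A', prepend. Next row=LF[12]=19
  step 20: row=19, L[19]='0', prepend. Next row=LF[19]=7
  step 21: row=7, L[7]='A', prepend. Next row=LF[7]=16
Reversed output: A0A2B1A00A2A00A02A10$

Answer: A0A2B1A00A2A00A02A10$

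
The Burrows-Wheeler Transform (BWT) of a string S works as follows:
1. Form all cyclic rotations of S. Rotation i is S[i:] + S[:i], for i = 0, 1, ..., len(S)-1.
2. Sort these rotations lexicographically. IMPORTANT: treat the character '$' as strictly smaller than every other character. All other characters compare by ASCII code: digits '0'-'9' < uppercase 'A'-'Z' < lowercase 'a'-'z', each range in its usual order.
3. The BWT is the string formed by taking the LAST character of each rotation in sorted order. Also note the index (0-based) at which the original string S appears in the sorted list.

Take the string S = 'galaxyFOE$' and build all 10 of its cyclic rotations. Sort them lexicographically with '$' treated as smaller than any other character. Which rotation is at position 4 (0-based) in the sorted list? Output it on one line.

All 10 rotations (rotation i = S[i:]+S[:i]):
  rot[0] = galaxyFOE$
  rot[1] = alaxyFOE$g
  rot[2] = laxyFOE$ga
  rot[3] = axyFOE$gal
  rot[4] = xyFOE$gala
  rot[5] = yFOE$galax
  rot[6] = FOE$galaxy
  rot[7] = OE$galaxyF
  rot[8] = E$galaxyFO
  rot[9] = $galaxyFOE
Sorted (with $ < everything):
  sorted[0] = $galaxyFOE
  sorted[1] = E$galaxyFO
  sorted[2] = FOE$galaxy
  sorted[3] = OE$galaxyF
  sorted[4] = alaxyFOE$g
  sorted[5] = axyFOE$gal
  sorted[6] = galaxyFOE$
  sorted[7] = laxyFOE$ga
  sorted[8] = xyFOE$gala
  sorted[9] = yFOE$galax
sorted[4] = alaxyFOE$g

Answer: alaxyFOE$g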